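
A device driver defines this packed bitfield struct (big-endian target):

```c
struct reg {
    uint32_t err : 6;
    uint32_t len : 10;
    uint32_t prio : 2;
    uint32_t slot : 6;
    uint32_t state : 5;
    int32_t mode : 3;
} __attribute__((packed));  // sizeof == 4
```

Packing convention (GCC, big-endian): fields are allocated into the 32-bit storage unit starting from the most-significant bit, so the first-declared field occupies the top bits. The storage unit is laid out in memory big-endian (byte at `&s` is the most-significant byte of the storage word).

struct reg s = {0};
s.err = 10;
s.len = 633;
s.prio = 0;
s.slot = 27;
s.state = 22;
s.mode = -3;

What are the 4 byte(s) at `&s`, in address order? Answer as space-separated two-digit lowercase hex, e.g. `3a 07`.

err (6b) val=10 bits=0xa at bit 26: 0x28000000
len (10b) val=633 bits=0x279 at bit 16: 0x2a790000
prio (2b) val=0 bits=0x0 at bit 14: 0x2a790000
slot (6b) val=27 bits=0x1b at bit 8: 0x2a791b00
state (5b) val=22 bits=0x16 at bit 3: 0x2a791bb0
mode (3b) val=-3 bits=0x5 at bit 0: 0x2a791bb5
word = 0x2a791bb5 → big-endian bytes:
  [0]=0x2a  [1]=0x79  [2]=0x1b  [3]=0xb5

2a 79 1b b5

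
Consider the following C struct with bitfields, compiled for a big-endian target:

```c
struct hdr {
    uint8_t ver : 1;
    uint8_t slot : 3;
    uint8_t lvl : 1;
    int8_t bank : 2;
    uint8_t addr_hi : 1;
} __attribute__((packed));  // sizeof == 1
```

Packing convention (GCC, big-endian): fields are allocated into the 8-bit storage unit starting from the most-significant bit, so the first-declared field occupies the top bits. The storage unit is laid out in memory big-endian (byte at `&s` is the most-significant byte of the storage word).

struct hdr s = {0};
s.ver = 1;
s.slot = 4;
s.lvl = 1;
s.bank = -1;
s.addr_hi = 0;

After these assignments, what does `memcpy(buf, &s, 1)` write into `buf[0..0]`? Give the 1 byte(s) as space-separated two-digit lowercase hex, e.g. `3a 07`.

[7+:1] ver=1 & 0x1 = 0x1; word=0x80
[4+:3] slot=4 & 0x7 = 0x4; word=0xc0
[3+:1] lvl=1 & 0x1 = 0x1; word=0xc8
[1+:2] bank=-1 & 0x3 = 0x3; word=0xce
[0+:1] addr_hi=0 & 0x1 = 0x0; word=0xce
word = 0xce → big-endian bytes:
  [0]=0xce

ce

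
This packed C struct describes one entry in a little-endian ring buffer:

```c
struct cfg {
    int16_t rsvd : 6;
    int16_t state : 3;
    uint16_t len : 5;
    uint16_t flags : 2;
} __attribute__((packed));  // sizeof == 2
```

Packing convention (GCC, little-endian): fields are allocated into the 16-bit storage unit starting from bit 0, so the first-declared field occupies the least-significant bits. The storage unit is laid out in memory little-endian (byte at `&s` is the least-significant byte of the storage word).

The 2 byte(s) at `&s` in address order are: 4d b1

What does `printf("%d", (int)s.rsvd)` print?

[0]=0x4d [1]=0xb1 (little-endian) → word 0xb14d
rsvd [0+:6] = (word>>0) & 0x3f = 13  ←
state [6+:3] = (word>>6) & 0x7 = 5
len [9+:5] = (word>>9) & 0x1f = 24
flags [14+:2] = (word>>14) & 0x3 = 2
rsvd signed 6b, MSB=0: value = 13

13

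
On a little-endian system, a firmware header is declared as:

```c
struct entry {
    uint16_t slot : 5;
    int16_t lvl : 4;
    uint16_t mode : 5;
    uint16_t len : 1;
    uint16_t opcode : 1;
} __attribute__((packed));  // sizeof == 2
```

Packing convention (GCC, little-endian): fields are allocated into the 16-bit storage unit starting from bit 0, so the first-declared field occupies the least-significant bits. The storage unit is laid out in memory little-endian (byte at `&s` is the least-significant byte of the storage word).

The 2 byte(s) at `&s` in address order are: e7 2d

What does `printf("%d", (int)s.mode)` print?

[0]=0xe7 [1]=0x2d (little-endian) → word 0x2de7
slot [0+:5] = (word>>0) & 0x1f = 7
lvl [5+:4] = (word>>5) & 0xf = 15
mode [9+:5] = (word>>9) & 0x1f = 22  ←
len [14+:1] = (word>>14) & 0x1 = 0
opcode [15+:1] = (word>>15) & 0x1 = 0

22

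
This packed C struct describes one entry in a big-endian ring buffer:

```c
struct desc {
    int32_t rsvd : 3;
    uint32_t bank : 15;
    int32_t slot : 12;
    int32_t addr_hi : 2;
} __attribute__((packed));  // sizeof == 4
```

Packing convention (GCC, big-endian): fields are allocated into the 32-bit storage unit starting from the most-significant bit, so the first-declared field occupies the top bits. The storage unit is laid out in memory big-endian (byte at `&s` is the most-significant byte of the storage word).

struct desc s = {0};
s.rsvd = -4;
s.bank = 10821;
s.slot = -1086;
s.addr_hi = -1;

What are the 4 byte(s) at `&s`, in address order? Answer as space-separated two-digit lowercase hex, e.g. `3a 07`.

8a 91 6f 0b

rsvd:3 = -4 → 0x4 << 29 → word 0x80000000
bank:15 = 10821 → 0x2a45 << 14 → word 0x8a914000
slot:12 = -1086 → 0xbc2 << 2 → word 0x8a916f08
addr_hi:2 = -1 → 0x3 << 0 → word 0x8a916f0b
word = 0x8a916f0b → big-endian bytes:
  [0]=0x8a  [1]=0x91  [2]=0x6f  [3]=0x0b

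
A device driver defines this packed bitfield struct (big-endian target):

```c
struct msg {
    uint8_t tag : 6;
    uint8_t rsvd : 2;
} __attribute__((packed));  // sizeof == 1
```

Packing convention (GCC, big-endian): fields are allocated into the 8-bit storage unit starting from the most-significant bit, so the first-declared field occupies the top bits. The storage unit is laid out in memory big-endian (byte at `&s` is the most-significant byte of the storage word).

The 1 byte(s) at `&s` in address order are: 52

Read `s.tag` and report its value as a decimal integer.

[0]=0x52 (big-endian) → word 0x52
tag:6 @ bit 2 → (0x52>>2)&0x3f = 0x14  ←
rsvd:2 @ bit 0 → (0x52>>0)&0x3 = 0x2

20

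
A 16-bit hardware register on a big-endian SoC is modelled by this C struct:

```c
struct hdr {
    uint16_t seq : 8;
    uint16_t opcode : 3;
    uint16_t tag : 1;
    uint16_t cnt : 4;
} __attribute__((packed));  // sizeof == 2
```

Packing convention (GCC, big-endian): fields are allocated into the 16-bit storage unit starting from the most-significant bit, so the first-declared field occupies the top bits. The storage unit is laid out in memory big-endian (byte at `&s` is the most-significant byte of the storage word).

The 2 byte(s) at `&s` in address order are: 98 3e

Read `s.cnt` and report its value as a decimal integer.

[0]=0x98 [1]=0x3e (big-endian) → word 0x983e
seq [8+:8] = (word>>8) & 0xff = 152
opcode [5+:3] = (word>>5) & 0x7 = 1
tag [4+:1] = (word>>4) & 0x1 = 1
cnt [0+:4] = (word>>0) & 0xf = 14  ←

14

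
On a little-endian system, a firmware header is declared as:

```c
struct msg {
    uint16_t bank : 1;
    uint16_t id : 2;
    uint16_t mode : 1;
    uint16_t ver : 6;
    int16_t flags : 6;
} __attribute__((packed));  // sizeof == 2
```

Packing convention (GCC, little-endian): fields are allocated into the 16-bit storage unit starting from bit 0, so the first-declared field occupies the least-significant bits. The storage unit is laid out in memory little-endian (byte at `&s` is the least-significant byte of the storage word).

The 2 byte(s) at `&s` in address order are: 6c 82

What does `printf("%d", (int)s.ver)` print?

[0]=0x6c [1]=0x82 (little-endian) → word 0x826c
bank:1 @ bit 0 → (0x826c>>0)&0x1 = 0x0
id:2 @ bit 1 → (0x826c>>1)&0x3 = 0x2
mode:1 @ bit 3 → (0x826c>>3)&0x1 = 0x1
ver:6 @ bit 4 → (0x826c>>4)&0x3f = 0x26  ←
flags:6 @ bit 10 → (0x826c>>10)&0x3f = 0x20

38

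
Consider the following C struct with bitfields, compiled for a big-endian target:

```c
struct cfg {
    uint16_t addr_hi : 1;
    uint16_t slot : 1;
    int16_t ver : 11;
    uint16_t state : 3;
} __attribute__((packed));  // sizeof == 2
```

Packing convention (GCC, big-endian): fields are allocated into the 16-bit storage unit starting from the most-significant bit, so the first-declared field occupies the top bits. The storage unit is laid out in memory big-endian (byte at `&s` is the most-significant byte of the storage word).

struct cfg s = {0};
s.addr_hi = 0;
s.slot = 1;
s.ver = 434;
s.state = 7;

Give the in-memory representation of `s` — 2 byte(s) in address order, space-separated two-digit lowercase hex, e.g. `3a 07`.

4d 97

addr_hi (1b) val=0 bits=0x0 at bit 15: 0x0000
slot (1b) val=1 bits=0x1 at bit 14: 0x4000
ver (11b) val=434 bits=0x1b2 at bit 3: 0x4d90
state (3b) val=7 bits=0x7 at bit 0: 0x4d97
word = 0x4d97 → big-endian bytes:
  [0]=0x4d  [1]=0x97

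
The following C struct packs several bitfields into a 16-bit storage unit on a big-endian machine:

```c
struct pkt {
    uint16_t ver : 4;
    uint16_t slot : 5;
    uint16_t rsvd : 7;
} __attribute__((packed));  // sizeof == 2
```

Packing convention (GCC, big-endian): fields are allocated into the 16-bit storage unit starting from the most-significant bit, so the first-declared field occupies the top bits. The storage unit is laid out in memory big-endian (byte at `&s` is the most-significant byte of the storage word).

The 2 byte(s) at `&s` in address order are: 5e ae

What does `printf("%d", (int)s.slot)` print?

[0]=0x5e [1]=0xae (big-endian) → word 0x5eae
ver [12+:4] = (word>>12) & 0xf = 5
slot [7+:5] = (word>>7) & 0x1f = 29  ←
rsvd [0+:7] = (word>>0) & 0x7f = 46

29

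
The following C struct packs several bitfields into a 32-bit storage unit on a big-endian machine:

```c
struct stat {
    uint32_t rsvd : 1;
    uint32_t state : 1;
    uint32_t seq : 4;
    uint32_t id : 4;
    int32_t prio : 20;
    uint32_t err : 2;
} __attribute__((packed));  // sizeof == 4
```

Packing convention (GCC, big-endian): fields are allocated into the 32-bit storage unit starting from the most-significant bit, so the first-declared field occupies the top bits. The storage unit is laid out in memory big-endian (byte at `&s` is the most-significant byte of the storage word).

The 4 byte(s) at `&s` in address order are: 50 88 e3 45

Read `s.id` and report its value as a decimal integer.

2

[0]=0x50 [1]=0x88 [2]=0xe3 [3]=0x45 (big-endian) → word 0x5088e345
rsvd:1 @ bit 31 → (0x5088e345>>31)&0x1 = 0x0
state:1 @ bit 30 → (0x5088e345>>30)&0x1 = 0x1
seq:4 @ bit 26 → (0x5088e345>>26)&0xf = 0x4
id:4 @ bit 22 → (0x5088e345>>22)&0xf = 0x2  ←
prio:20 @ bit 2 → (0x5088e345>>2)&0xfffff = 0x238d1
err:2 @ bit 0 → (0x5088e345>>0)&0x3 = 0x1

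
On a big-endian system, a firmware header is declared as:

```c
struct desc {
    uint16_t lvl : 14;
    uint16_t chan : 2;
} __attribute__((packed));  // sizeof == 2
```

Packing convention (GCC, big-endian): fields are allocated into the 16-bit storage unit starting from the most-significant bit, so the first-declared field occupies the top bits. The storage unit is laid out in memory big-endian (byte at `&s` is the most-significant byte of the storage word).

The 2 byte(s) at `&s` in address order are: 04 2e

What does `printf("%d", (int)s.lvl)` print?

[0]=0x04 [1]=0x2e (big-endian) → word 0x042e
lvl [2+:14] = (word>>2) & 0x3fff = 267  ←
chan [0+:2] = (word>>0) & 0x3 = 2

267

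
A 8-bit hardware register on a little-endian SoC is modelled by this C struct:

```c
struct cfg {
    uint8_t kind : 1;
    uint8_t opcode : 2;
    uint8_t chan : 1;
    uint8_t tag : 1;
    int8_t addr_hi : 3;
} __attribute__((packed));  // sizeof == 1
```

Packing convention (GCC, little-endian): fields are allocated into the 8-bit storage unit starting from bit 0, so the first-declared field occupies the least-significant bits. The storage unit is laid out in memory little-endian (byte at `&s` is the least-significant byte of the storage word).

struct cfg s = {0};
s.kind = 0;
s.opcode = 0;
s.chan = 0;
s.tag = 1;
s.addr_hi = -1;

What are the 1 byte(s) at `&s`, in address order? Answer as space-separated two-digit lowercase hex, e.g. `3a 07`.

[0+:1] kind=0 & 0x1 = 0x0; word=0x00
[1+:2] opcode=0 & 0x3 = 0x0; word=0x00
[3+:1] chan=0 & 0x1 = 0x0; word=0x00
[4+:1] tag=1 & 0x1 = 0x1; word=0x10
[5+:3] addr_hi=-1 & 0x7 = 0x7; word=0xf0
word = 0xf0 → little-endian bytes:
  [0]=0xf0

f0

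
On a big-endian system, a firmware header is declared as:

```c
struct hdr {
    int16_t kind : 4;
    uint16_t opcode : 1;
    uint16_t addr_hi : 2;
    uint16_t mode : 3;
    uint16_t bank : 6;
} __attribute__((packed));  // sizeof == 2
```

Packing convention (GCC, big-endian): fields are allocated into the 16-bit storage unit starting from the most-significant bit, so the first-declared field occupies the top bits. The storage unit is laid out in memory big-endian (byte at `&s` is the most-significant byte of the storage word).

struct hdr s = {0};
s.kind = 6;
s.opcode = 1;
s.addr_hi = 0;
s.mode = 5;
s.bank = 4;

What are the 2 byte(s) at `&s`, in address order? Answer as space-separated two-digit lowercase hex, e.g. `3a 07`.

kind:4 = 6 → 0x6 << 12 → word 0x6000
opcode:1 = 1 → 0x1 << 11 → word 0x6800
addr_hi:2 = 0 → 0x0 << 9 → word 0x6800
mode:3 = 5 → 0x5 << 6 → word 0x6940
bank:6 = 4 → 0x4 << 0 → word 0x6944
word = 0x6944 → big-endian bytes:
  [0]=0x69  [1]=0x44

69 44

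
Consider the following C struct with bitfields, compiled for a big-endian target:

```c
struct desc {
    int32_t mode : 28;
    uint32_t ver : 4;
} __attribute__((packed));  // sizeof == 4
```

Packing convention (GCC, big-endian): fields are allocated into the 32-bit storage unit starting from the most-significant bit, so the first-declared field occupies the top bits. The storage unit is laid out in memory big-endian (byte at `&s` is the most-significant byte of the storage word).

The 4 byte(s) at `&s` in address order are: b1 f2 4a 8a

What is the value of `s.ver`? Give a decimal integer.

10

[0]=0xb1 [1]=0xf2 [2]=0x4a [3]=0x8a (big-endian) → word 0xb1f24a8a
mode:28 @ bit 4 → (0xb1f24a8a>>4)&0xfffffff = 0xb1f24a8
ver:4 @ bit 0 → (0xb1f24a8a>>0)&0xf = 0xa  ←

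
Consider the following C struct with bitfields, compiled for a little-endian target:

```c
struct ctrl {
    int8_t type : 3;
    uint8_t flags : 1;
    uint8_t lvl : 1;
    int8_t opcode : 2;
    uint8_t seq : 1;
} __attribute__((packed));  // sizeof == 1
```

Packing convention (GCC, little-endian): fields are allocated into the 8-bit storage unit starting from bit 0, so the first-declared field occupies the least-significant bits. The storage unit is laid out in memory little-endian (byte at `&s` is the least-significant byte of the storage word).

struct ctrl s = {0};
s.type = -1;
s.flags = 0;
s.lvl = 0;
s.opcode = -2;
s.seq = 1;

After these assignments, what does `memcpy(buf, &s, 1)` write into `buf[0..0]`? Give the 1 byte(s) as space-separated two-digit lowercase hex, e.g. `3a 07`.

c7

type (3b) val=-1 bits=0x7 at bit 0: 0x07
flags (1b) val=0 bits=0x0 at bit 3: 0x07
lvl (1b) val=0 bits=0x0 at bit 4: 0x07
opcode (2b) val=-2 bits=0x2 at bit 5: 0x47
seq (1b) val=1 bits=0x1 at bit 7: 0xc7
word = 0xc7 → little-endian bytes:
  [0]=0xc7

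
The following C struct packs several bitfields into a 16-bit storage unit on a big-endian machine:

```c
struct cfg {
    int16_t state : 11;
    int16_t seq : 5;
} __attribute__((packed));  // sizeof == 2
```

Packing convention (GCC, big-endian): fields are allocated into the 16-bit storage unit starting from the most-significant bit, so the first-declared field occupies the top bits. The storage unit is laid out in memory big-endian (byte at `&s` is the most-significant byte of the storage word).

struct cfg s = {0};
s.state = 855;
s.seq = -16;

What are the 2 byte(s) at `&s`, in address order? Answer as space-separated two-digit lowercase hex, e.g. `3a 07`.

state:11 = 855 → 0x357 << 5 → word 0x6ae0
seq:5 = -16 → 0x10 << 0 → word 0x6af0
word = 0x6af0 → big-endian bytes:
  [0]=0x6a  [1]=0xf0

6a f0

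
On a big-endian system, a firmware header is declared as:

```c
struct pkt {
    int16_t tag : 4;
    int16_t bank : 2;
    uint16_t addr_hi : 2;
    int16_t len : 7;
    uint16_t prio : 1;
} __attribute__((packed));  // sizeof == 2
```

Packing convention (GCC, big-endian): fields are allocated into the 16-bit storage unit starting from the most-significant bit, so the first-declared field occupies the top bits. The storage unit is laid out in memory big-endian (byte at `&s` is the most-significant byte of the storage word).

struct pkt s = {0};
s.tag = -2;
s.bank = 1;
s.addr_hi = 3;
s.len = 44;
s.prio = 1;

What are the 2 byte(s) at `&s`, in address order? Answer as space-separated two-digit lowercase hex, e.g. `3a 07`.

tag:4 = -2 → 0xe << 12 → word 0xe000
bank:2 = 1 → 0x1 << 10 → word 0xe400
addr_hi:2 = 3 → 0x3 << 8 → word 0xe700
len:7 = 44 → 0x2c << 1 → word 0xe758
prio:1 = 1 → 0x1 << 0 → word 0xe759
word = 0xe759 → big-endian bytes:
  [0]=0xe7  [1]=0x59

e7 59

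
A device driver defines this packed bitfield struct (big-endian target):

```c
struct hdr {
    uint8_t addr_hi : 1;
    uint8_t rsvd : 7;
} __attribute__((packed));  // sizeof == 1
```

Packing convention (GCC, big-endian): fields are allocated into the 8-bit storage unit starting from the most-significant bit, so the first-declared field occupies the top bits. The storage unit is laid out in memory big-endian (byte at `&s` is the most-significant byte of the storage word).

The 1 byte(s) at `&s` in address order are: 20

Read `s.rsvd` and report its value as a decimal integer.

32

[0]=0x20 (big-endian) → word 0x20
addr_hi:1 @ bit 7 → (0x20>>7)&0x1 = 0x0
rsvd:7 @ bit 0 → (0x20>>0)&0x7f = 0x20  ←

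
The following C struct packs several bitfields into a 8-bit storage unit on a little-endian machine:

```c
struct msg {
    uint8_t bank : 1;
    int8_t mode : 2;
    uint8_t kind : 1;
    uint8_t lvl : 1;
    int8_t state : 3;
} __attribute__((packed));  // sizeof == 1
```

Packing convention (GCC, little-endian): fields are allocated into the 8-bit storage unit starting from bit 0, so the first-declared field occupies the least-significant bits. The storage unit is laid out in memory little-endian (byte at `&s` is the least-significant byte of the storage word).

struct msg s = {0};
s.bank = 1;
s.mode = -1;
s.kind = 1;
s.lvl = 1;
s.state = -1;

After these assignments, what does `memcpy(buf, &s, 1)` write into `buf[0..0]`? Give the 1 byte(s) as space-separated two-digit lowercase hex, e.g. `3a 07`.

[0+:1] bank=1 & 0x1 = 0x1; word=0x01
[1+:2] mode=-1 & 0x3 = 0x3; word=0x07
[3+:1] kind=1 & 0x1 = 0x1; word=0x0f
[4+:1] lvl=1 & 0x1 = 0x1; word=0x1f
[5+:3] state=-1 & 0x7 = 0x7; word=0xff
word = 0xff → little-endian bytes:
  [0]=0xff

ff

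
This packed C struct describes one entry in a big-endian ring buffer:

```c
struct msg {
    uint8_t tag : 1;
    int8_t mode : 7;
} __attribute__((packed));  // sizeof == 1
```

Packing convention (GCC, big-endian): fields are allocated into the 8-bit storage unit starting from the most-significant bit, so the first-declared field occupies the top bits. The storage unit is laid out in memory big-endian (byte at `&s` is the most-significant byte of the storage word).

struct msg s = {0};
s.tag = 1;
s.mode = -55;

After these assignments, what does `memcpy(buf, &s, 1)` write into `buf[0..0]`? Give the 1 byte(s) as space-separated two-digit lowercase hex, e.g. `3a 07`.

tag:1 = 1 → 0x1 << 7 → word 0x80
mode:7 = -55 → 0x49 << 0 → word 0xc9
word = 0xc9 → big-endian bytes:
  [0]=0xc9

c9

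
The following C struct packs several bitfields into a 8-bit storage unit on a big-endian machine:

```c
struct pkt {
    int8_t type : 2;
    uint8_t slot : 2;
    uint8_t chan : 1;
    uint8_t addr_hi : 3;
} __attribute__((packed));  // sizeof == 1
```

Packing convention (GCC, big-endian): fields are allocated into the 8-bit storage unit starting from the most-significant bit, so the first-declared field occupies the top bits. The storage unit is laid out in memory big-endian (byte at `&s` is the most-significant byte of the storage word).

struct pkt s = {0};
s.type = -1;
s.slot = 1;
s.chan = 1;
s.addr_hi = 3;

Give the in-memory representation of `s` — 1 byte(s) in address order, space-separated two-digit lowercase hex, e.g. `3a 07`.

[6+:2] type=-1 & 0x3 = 0x3; word=0xc0
[4+:2] slot=1 & 0x3 = 0x1; word=0xd0
[3+:1] chan=1 & 0x1 = 0x1; word=0xd8
[0+:3] addr_hi=3 & 0x7 = 0x3; word=0xdb
word = 0xdb → big-endian bytes:
  [0]=0xdb

db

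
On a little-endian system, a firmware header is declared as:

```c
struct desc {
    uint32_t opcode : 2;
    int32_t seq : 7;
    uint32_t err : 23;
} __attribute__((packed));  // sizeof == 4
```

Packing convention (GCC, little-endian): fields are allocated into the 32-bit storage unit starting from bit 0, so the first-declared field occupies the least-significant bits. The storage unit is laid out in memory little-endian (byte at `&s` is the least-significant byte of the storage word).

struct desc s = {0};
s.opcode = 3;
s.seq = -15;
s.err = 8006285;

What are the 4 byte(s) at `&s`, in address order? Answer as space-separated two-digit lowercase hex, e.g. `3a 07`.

[0+:2] opcode=3 & 0x3 = 0x3; word=0x00000003
[2+:7] seq=-15 & 0x7f = 0x71; word=0x000001c7
[9+:23] err=8006285 & 0x7fffff = 0x7a2a8d; word=0xf4551bc7
word = 0xf4551bc7 → little-endian bytes:
  [0]=0xc7  [1]=0x1b  [2]=0x55  [3]=0xf4

c7 1b 55 f4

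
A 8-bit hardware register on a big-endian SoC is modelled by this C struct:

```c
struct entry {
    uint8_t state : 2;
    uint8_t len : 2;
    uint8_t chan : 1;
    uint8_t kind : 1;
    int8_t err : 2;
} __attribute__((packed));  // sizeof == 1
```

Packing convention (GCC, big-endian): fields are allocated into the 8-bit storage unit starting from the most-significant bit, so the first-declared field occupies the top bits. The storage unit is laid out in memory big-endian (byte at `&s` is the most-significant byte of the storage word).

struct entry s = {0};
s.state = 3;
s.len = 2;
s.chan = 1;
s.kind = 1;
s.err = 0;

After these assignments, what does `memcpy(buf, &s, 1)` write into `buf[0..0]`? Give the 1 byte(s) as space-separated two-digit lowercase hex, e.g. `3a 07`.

ec

state:2 = 3 → 0x3 << 6 → word 0xc0
len:2 = 2 → 0x2 << 4 → word 0xe0
chan:1 = 1 → 0x1 << 3 → word 0xe8
kind:1 = 1 → 0x1 << 2 → word 0xec
err:2 = 0 → 0x0 << 0 → word 0xec
word = 0xec → big-endian bytes:
  [0]=0xec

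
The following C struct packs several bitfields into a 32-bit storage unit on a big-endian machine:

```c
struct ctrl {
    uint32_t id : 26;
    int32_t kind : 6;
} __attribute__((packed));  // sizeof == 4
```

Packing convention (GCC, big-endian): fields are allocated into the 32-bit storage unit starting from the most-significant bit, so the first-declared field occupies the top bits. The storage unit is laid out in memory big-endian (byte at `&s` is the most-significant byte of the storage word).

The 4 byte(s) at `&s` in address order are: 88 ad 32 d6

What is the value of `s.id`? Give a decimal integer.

[0]=0x88 [1]=0xad [2]=0x32 [3]=0xd6 (big-endian) → word 0x88ad32d6
id:26 @ bit 6 → (0x88ad32d6>>6)&0x3ffffff = 0x222b4cb  ←
kind:6 @ bit 0 → (0x88ad32d6>>0)&0x3f = 0x16

35828939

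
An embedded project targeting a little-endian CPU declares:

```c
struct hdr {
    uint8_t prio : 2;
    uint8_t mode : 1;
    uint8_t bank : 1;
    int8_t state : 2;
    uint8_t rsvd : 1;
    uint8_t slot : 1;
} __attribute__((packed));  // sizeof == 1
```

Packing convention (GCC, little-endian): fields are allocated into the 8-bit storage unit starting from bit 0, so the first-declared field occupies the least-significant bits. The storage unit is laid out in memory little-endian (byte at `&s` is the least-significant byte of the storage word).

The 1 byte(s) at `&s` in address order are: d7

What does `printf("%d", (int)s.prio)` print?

[0]=0xd7 (little-endian) → word 0xd7
prio:2 @ bit 0 → (0xd7>>0)&0x3 = 0x3  ←
mode:1 @ bit 2 → (0xd7>>2)&0x1 = 0x1
bank:1 @ bit 3 → (0xd7>>3)&0x1 = 0x0
state:2 @ bit 4 → (0xd7>>4)&0x3 = 0x1
rsvd:1 @ bit 6 → (0xd7>>6)&0x1 = 0x1
slot:1 @ bit 7 → (0xd7>>7)&0x1 = 0x1

3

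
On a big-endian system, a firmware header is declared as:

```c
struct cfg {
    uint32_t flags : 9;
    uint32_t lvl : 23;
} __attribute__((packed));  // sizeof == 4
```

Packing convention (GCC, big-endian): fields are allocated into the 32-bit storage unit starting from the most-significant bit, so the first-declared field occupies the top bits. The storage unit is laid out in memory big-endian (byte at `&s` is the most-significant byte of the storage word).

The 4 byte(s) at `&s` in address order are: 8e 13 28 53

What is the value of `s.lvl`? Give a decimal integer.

1255507

[0]=0x8e [1]=0x13 [2]=0x28 [3]=0x53 (big-endian) → word 0x8e132853
flags [23+:9] = (word>>23) & 0x1ff = 284
lvl [0+:23] = (word>>0) & 0x7fffff = 1255507  ←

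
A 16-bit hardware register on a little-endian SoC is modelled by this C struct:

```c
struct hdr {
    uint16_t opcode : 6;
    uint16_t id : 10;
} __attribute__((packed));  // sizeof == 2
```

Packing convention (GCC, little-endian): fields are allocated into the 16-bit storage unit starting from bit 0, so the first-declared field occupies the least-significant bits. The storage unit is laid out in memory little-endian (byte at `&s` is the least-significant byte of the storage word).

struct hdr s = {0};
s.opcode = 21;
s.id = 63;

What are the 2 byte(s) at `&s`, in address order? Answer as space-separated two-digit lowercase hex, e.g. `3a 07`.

[0+:6] opcode=21 & 0x3f = 0x15; word=0x0015
[6+:10] id=63 & 0x3ff = 0x3f; word=0x0fd5
word = 0x0fd5 → little-endian bytes:
  [0]=0xd5  [1]=0x0f

d5 0f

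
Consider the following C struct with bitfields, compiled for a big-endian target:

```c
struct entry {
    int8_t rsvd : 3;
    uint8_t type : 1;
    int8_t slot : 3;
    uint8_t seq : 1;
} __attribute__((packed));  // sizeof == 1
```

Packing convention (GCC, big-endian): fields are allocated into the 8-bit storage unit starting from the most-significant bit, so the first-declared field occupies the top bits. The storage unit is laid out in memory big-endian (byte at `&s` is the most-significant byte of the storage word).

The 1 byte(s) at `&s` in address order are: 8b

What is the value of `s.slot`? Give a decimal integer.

-3

[0]=0x8b (big-endian) → word 0x8b
rsvd [5+:3] = (word>>5) & 0x7 = 4
type [4+:1] = (word>>4) & 0x1 = 0
slot [1+:3] = (word>>1) & 0x7 = 5  ←
seq [0+:1] = (word>>0) & 0x1 = 1
slot signed 3b, MSB=1: 5 - 8 = -3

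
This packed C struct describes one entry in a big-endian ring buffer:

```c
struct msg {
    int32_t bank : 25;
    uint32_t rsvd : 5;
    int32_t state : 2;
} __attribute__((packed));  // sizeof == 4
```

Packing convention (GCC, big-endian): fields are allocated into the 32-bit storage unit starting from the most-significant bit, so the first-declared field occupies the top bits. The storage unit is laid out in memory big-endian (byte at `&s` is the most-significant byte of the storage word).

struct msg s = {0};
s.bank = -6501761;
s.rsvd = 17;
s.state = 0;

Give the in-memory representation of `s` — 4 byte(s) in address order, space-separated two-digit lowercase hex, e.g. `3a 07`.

bank (25b) val=-6501761 bits=0x19cca7f at bit 7: 0xce653f80
rsvd (5b) val=17 bits=0x11 at bit 2: 0xce653fc4
state (2b) val=0 bits=0x0 at bit 0: 0xce653fc4
word = 0xce653fc4 → big-endian bytes:
  [0]=0xce  [1]=0x65  [2]=0x3f  [3]=0xc4

ce 65 3f c4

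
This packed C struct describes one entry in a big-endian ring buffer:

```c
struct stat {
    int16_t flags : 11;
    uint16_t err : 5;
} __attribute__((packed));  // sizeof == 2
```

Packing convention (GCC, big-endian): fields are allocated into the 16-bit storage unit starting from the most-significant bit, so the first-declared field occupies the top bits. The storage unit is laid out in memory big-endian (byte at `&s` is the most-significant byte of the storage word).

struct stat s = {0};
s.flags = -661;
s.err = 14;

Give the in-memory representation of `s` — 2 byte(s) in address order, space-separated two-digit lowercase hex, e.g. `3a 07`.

flags:11 = -661 → 0x56b << 5 → word 0xad60
err:5 = 14 → 0xe << 0 → word 0xad6e
word = 0xad6e → big-endian bytes:
  [0]=0xad  [1]=0x6e

ad 6e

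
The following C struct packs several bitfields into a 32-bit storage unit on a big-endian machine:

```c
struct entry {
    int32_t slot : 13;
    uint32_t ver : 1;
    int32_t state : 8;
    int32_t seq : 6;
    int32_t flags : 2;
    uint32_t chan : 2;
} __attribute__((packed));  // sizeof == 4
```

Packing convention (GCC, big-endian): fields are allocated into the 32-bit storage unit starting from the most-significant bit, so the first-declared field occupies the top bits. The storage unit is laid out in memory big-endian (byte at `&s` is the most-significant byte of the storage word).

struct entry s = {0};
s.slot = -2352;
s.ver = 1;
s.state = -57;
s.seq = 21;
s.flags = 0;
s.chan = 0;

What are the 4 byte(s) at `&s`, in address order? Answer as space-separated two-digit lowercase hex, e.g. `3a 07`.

slot:13 = -2352 → 0x16d0 << 19 → word 0xb6800000
ver:1 = 1 → 0x1 << 18 → word 0xb6840000
state:8 = -57 → 0xc7 << 10 → word 0xb6871c00
seq:6 = 21 → 0x15 << 4 → word 0xb6871d50
flags:2 = 0 → 0x0 << 2 → word 0xb6871d50
chan:2 = 0 → 0x0 << 0 → word 0xb6871d50
word = 0xb6871d50 → big-endian bytes:
  [0]=0xb6  [1]=0x87  [2]=0x1d  [3]=0x50

b6 87 1d 50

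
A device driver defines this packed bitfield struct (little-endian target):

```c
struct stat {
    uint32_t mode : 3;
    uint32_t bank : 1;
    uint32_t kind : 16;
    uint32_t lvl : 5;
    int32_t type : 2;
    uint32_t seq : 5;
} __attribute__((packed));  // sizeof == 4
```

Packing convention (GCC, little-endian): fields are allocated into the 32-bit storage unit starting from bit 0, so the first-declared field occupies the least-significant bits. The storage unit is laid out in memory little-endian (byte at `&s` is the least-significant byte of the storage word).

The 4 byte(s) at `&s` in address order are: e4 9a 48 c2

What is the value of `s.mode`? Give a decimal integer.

4

[0]=0xe4 [1]=0x9a [2]=0x48 [3]=0xc2 (little-endian) → word 0xc2489ae4
mode:3 @ bit 0 → (0xc2489ae4>>0)&0x7 = 0x4  ←
bank:1 @ bit 3 → (0xc2489ae4>>3)&0x1 = 0x0
kind:16 @ bit 4 → (0xc2489ae4>>4)&0xffff = 0x89ae
lvl:5 @ bit 20 → (0xc2489ae4>>20)&0x1f = 0x4
type:2 @ bit 25 → (0xc2489ae4>>25)&0x3 = 0x1
seq:5 @ bit 27 → (0xc2489ae4>>27)&0x1f = 0x18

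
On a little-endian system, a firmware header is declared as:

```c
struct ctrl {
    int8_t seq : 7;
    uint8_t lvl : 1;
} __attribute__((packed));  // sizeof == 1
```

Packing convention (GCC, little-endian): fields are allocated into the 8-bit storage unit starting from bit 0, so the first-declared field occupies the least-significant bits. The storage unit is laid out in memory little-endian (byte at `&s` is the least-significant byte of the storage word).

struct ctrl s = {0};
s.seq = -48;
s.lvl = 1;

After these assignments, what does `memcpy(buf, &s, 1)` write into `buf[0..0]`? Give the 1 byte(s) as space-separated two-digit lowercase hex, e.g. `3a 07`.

seq (7b) val=-48 bits=0x50 at bit 0: 0x50
lvl (1b) val=1 bits=0x1 at bit 7: 0xd0
word = 0xd0 → little-endian bytes:
  [0]=0xd0

d0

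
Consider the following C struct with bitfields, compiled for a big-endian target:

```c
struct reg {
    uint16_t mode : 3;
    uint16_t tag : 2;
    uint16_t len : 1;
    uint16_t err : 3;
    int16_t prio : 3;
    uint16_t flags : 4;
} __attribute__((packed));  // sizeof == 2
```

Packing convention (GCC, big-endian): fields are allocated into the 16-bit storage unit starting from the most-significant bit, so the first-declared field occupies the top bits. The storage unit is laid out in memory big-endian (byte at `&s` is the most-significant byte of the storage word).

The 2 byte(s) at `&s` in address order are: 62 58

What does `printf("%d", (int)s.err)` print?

[0]=0x62 [1]=0x58 (big-endian) → word 0x6258
mode:3 @ bit 13 → (0x6258>>13)&0x7 = 0x3
tag:2 @ bit 11 → (0x6258>>11)&0x3 = 0x0
len:1 @ bit 10 → (0x6258>>10)&0x1 = 0x0
err:3 @ bit 7 → (0x6258>>7)&0x7 = 0x4  ←
prio:3 @ bit 4 → (0x6258>>4)&0x7 = 0x5
flags:4 @ bit 0 → (0x6258>>0)&0xf = 0x8

4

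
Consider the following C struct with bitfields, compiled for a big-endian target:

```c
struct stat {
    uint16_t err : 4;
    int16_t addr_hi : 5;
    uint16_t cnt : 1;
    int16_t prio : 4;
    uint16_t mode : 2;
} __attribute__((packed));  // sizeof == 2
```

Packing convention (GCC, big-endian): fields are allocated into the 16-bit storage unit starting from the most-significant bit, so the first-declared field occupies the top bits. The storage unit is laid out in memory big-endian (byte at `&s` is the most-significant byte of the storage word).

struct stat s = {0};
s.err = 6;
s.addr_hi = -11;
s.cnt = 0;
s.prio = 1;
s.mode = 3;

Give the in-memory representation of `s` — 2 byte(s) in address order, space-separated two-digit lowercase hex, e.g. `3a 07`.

err:4 = 6 → 0x6 << 12 → word 0x6000
addr_hi:5 = -11 → 0x15 << 7 → word 0x6a80
cnt:1 = 0 → 0x0 << 6 → word 0x6a80
prio:4 = 1 → 0x1 << 2 → word 0x6a84
mode:2 = 3 → 0x3 << 0 → word 0x6a87
word = 0x6a87 → big-endian bytes:
  [0]=0x6a  [1]=0x87

6a 87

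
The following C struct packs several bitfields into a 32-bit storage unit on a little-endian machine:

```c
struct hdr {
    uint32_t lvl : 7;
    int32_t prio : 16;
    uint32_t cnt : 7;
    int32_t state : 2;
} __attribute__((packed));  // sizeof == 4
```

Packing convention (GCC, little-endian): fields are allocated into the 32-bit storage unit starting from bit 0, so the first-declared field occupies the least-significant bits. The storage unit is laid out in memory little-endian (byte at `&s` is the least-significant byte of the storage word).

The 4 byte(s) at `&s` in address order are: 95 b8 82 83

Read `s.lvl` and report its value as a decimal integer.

[0]=0x95 [1]=0xb8 [2]=0x82 [3]=0x83 (little-endian) → word 0x8382b895
lvl [0+:7] = (word>>0) & 0x7f = 21  ←
prio [7+:16] = (word>>7) & 0xffff = 1393
cnt [23+:7] = (word>>23) & 0x7f = 7
state [30+:2] = (word>>30) & 0x3 = 2

21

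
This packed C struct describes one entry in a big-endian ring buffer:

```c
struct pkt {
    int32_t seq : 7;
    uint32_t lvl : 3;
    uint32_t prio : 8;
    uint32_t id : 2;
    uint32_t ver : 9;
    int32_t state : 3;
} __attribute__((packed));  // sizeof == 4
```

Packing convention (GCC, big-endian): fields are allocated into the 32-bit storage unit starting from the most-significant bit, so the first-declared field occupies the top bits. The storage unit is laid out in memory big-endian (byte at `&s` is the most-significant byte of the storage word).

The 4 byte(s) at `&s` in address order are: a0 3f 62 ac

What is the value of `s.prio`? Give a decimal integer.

253

[0]=0xa0 [1]=0x3f [2]=0x62 [3]=0xac (big-endian) → word 0xa03f62ac
seq:7 @ bit 25 → (0xa03f62ac>>25)&0x7f = 0x50
lvl:3 @ bit 22 → (0xa03f62ac>>22)&0x7 = 0x0
prio:8 @ bit 14 → (0xa03f62ac>>14)&0xff = 0xfd  ←
id:2 @ bit 12 → (0xa03f62ac>>12)&0x3 = 0x2
ver:9 @ bit 3 → (0xa03f62ac>>3)&0x1ff = 0x55
state:3 @ bit 0 → (0xa03f62ac>>0)&0x7 = 0x4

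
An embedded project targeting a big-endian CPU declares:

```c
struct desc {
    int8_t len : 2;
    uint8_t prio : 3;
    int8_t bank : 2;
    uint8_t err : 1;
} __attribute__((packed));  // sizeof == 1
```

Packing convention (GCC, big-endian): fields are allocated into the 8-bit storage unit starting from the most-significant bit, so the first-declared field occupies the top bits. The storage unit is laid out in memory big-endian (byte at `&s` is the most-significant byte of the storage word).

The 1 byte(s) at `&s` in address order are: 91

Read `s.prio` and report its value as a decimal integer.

[0]=0x91 (big-endian) → word 0x91
len [6+:2] = (word>>6) & 0x3 = 2
prio [3+:3] = (word>>3) & 0x7 = 2  ←
bank [1+:2] = (word>>1) & 0x3 = 0
err [0+:1] = (word>>0) & 0x1 = 1

2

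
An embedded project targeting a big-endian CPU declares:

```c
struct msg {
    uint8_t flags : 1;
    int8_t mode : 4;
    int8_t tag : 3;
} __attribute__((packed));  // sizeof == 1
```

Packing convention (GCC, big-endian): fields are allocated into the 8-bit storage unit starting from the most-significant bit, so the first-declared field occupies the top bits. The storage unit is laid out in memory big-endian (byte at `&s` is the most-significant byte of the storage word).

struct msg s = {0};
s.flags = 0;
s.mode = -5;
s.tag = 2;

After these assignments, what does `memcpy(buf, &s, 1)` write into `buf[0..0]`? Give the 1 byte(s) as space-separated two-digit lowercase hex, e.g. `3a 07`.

[7+:1] flags=0 & 0x1 = 0x0; word=0x00
[3+:4] mode=-5 & 0xf = 0xb; word=0x58
[0+:3] tag=2 & 0x7 = 0x2; word=0x5a
word = 0x5a → big-endian bytes:
  [0]=0x5a

5a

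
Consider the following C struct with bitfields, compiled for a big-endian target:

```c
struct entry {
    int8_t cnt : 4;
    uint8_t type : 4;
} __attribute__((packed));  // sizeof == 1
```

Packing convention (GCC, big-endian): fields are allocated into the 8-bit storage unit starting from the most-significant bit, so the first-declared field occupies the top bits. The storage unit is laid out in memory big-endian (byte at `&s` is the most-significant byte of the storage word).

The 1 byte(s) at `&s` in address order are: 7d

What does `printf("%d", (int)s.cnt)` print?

[0]=0x7d (big-endian) → word 0x7d
cnt [4+:4] = (word>>4) & 0xf = 7  ←
type [0+:4] = (word>>0) & 0xf = 13
cnt signed 4b, MSB=0: value = 7

7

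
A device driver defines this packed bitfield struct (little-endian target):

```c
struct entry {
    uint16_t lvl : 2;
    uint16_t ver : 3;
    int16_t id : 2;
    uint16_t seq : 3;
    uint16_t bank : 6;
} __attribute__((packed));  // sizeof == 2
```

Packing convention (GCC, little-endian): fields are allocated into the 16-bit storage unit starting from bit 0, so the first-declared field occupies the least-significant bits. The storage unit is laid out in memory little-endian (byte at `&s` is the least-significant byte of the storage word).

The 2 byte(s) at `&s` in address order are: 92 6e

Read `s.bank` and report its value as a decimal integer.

[0]=0x92 [1]=0x6e (little-endian) → word 0x6e92
lvl:2 @ bit 0 → (0x6e92>>0)&0x3 = 0x2
ver:3 @ bit 2 → (0x6e92>>2)&0x7 = 0x4
id:2 @ bit 5 → (0x6e92>>5)&0x3 = 0x0
seq:3 @ bit 7 → (0x6e92>>7)&0x7 = 0x5
bank:6 @ bit 10 → (0x6e92>>10)&0x3f = 0x1b  ←

27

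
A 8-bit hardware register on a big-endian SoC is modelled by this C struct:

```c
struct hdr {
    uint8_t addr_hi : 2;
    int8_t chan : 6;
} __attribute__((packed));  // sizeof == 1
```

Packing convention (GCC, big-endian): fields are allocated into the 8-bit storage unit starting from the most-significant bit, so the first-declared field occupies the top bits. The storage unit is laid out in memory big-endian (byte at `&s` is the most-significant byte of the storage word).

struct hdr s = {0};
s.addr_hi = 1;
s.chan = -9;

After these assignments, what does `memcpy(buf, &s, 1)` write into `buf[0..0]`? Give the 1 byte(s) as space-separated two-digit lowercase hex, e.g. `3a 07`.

77

addr_hi:2 = 1 → 0x1 << 6 → word 0x40
chan:6 = -9 → 0x37 << 0 → word 0x77
word = 0x77 → big-endian bytes:
  [0]=0x77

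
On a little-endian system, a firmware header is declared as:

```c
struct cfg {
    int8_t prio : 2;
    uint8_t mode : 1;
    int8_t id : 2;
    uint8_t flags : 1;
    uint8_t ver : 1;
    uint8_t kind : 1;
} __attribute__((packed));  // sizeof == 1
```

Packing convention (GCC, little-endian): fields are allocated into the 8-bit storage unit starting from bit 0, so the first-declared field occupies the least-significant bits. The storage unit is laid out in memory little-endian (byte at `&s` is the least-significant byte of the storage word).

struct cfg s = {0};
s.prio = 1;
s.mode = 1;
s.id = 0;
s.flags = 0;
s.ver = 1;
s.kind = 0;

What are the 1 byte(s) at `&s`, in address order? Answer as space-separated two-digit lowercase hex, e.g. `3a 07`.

prio (2b) val=1 bits=0x1 at bit 0: 0x01
mode (1b) val=1 bits=0x1 at bit 2: 0x05
id (2b) val=0 bits=0x0 at bit 3: 0x05
flags (1b) val=0 bits=0x0 at bit 5: 0x05
ver (1b) val=1 bits=0x1 at bit 6: 0x45
kind (1b) val=0 bits=0x0 at bit 7: 0x45
word = 0x45 → little-endian bytes:
  [0]=0x45

45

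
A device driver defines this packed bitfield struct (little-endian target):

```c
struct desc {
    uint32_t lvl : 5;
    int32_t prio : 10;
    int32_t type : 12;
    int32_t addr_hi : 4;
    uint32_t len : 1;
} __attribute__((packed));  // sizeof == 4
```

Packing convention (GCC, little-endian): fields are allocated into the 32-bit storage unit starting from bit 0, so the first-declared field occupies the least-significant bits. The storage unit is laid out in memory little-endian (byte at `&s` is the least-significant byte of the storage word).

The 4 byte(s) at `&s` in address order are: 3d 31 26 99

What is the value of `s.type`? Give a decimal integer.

[0]=0x3d [1]=0x31 [2]=0x26 [3]=0x99 (little-endian) → word 0x9926313d
lvl:5 @ bit 0 → (0x9926313d>>0)&0x1f = 0x1d
prio:10 @ bit 5 → (0x9926313d>>5)&0x3ff = 0x189
type:12 @ bit 15 → (0x9926313d>>15)&0xfff = 0x24c  ←
addr_hi:4 @ bit 27 → (0x9926313d>>27)&0xf = 0x3
len:1 @ bit 31 → (0x9926313d>>31)&0x1 = 0x1
type signed 12b, MSB=0: value = 588

588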